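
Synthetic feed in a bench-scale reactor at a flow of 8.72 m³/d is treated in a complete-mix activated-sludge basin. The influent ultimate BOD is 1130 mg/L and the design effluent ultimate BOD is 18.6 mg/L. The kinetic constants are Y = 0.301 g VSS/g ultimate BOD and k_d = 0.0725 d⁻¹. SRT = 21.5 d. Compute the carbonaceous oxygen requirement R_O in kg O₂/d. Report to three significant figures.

R_O ≈ 8.07 kg O₂/d

Correct the yield for decay: Y_obs = Y/(1 + k_d θ_c) = 0.301 / (1 + 0.0725 × 21.5) = 0.301 / 2.559 = 0.1176.
ΔS = 1130 − 18.6 = 1111 mg/L, so the substrate removal rate is 8.72 × 1111/1000 = 9.691 kg ultimate BOD/d.
Biomass synthesised: P_X = Y_obs × 9.691 = 1.140 kg VSS/d.
R_O = Q·ΔS − 1.42 P_X = 9.691 − 1.619 = 8.073 kg O₂/d.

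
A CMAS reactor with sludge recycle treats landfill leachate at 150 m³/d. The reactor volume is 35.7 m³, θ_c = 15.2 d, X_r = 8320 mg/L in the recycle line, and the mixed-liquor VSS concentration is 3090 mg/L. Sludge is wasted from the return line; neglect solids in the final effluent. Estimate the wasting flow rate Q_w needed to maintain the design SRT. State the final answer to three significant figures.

Wasting from the return line (neglecting effluent solids): Q_w = V·X / (θ_c·X_r) = 35.70 × 3090 / (15.2 × 8320) = 0.8723 m³/d.

Q_w ≈ 0.872 m³/d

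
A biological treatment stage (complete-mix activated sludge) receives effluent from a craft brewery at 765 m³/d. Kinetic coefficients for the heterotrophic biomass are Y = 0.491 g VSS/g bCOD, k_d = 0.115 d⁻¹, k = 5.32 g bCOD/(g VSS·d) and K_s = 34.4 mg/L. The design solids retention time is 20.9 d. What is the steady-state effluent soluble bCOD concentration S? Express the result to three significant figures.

S ≈ 2.29 mg/L

From the Monod/SRT balance for a CMAS, S = K_s·(1+k_d θ_c)/[θ_c·(Y k − k_d) − 1] = 34.4 × (1 + 0.115 × 20.9) / [20.9 × (0.491 × 5.32 − 0.115) − 1] = 117.1 / 51.19 = 2.287 mg/L.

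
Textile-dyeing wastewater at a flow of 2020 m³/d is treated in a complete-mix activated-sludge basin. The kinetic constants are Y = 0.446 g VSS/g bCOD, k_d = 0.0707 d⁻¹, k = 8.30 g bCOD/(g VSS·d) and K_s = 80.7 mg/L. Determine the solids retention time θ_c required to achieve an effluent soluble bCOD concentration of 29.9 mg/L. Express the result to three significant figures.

θ_c ≈ 1.08 d

From 1/θ_c = Y·k·S/(K_s + S) − k_d: Y·k·S/(K_s+S) = 0.446 × 8.30 × 29.9 / (80.7 + 29.9) = 1.001 d⁻¹.
Then 1/θ_c = μ − k_d = 1.001 − 0.0707 = 0.9301 d⁻¹, giving θ_c = 1.075 d.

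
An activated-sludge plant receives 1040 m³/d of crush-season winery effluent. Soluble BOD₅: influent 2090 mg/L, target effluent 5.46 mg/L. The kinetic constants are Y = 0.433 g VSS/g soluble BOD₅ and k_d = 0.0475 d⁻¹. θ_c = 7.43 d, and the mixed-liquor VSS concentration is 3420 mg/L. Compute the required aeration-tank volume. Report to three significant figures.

V ≈ 1510 m³

From the SRT design equation V = Y Q (S₀−S) θ_c / [X (1 + k_d θ_c)] = 0.433 × 1040 × (2090 − 5.46) × 7.43 / [3420 × (1 + 0.0475 × 7.43)] = 6.97×10^6 / 4627 = 1507 m³.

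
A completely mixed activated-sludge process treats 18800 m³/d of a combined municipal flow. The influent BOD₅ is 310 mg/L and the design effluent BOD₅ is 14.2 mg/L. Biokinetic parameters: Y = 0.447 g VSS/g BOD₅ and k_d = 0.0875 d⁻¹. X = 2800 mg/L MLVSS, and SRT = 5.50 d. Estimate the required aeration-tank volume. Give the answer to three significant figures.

Rearranging the biomass balance for a CMAS with decay, V = Y·Q·ΔS·θ_c / [X·(1+k_d θ_c)] = 0.447 × 18800 × (310 − 14.2) × 5.50 / [2800 × (1 + 0.0875 × 5.50)] = 1.37×10^7 / 4148 = 3296 m³.

V ≈ 3300 m³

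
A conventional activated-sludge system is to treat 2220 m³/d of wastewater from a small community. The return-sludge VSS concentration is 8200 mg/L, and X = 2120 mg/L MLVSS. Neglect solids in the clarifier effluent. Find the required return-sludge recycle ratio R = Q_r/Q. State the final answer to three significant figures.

R ≈ 0.349

R = Q_r/Q = X/(X_r − X) = 2120 / (8200 − 2120) = 0.3487.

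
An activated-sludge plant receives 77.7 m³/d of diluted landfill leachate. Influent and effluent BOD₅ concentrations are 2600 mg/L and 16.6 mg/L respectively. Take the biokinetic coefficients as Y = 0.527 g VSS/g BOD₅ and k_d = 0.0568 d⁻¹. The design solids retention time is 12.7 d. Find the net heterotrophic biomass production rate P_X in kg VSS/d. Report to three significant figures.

P_X ≈ 61.5 kg VSS/d

Y_obs = Y / (1 + k_d θ_c) = 0.527 / (1 + 0.0568 × 12.7) = 0.527 / 1.721 = 0.3062.
Substrate removed = Q·(S₀ − S) = 77.7 m³/d × (2600 − 16.6) g/m³ = 2.01×10^5 g/d = 200.7 kg/d.
So the net sludge growth is P_X = 0.3062 × 200.7 = 61.45 kg VSS/d.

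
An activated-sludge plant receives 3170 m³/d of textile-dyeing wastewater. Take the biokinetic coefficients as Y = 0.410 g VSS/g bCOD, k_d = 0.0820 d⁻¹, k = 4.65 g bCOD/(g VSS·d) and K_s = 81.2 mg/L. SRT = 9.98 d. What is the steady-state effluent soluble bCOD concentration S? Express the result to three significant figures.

S ≈ 8.58 mg/L

For a completely mixed reactor with recycle the Lawrence–McCarty relation gives S = K_s·(1 + k_d·θ_c) / [θ_c·(Y·k − k_d) − 1] = 81.2 × (1 + 0.0820 × 9.98) / [9.98 × (0.410 × 4.65 − 0.0820) − 1] = 147.7 / 17.21 = 8.580 mg/L.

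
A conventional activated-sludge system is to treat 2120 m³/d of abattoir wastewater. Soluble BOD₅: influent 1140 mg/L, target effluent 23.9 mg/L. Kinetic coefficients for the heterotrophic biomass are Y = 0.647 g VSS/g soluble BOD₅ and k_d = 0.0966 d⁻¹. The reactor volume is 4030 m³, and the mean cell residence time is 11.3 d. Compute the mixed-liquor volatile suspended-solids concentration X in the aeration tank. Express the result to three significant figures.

X ≈ 2050 mg/L

Solving the biomass balance for X: X = Y Q (S₀−S) θ_c / [V (1+k_d θ_c)] = 0.647 × 2120 × (1140 − 23.9) × 11.3 / [4030 × (1 + 0.0966 × 11.3)] = 2052 mg/L.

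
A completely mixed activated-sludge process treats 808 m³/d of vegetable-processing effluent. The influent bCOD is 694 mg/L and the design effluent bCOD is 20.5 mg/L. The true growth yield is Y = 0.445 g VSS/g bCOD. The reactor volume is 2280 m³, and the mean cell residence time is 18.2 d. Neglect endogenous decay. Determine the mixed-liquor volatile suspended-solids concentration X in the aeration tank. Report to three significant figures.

X = Y·Q·ΔS·θ_c / V = 0.445 × 808 × (694 − 20.5) × 18.2 / 2280 = 1933 mg/L.

X ≈ 1930 mg/L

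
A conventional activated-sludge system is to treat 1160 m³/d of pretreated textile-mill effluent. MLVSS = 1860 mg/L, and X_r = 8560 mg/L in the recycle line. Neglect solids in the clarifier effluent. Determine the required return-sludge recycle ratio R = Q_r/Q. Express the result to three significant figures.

R = Q_r/Q = X/(X_r − X) = 1860 / (8560 − 1860) = 0.2776.

R ≈ 0.278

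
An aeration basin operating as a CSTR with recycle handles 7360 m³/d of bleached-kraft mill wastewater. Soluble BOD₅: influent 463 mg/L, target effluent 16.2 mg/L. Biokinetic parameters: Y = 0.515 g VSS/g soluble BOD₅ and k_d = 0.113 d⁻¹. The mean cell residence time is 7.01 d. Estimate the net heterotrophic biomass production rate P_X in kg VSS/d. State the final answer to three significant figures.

Observed yield with endogenous decay: Y_obs = Y / (1 + k_d·θ_c) = 0.515 / (1 + 0.113 × 7.01) = 0.515 / 1.792 = 0.2874 g VSS/g soluble BOD₅.
ΔS = 463 − 16.2 = 446.8 mg/L, so the substrate removal rate is 7360 × 446.8/1000 = 3288 kg soluble BOD₅/d.
P_X = Y_obs · Q(S₀ − S) = 0.2874 × 3288 = 945.0 kg VSS/d.

P_X ≈ 945 kg VSS/d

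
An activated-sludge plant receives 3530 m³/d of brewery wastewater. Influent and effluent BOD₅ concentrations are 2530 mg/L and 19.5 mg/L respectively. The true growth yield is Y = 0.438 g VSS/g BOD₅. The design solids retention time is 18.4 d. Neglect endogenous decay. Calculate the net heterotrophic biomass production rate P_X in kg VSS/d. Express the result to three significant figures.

No decay correction is needed, so Y_obs = Y = 0.438.
Q·(S₀ − S) = 3530 × (2530 − 19.5) × 10⁻³ = 8862 kg/d removed.
Biomass produced: P_X = Y_obs·Q·ΔS = 0.4380 × 8862 ≈ 3882 kg VSS/d.

P_X ≈ 3880 kg VSS/d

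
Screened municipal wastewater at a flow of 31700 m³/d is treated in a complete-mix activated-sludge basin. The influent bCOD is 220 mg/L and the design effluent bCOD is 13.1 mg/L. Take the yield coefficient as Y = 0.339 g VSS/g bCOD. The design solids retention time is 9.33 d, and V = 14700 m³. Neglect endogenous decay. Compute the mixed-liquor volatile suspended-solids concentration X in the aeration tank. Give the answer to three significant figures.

X = Y·Q·ΔS·θ_c / V = 0.339 × 31700 × (220 − 13.1) × 9.33 / 14700 = 1411 mg/L.

X ≈ 1410 mg/L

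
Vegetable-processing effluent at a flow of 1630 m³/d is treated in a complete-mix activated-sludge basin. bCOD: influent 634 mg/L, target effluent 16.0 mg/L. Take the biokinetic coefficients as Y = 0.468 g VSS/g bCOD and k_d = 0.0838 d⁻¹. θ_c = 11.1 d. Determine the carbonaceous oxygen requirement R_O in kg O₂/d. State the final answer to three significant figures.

Y_obs = Y / (1 + k_d θ_c) = 0.468 / (1 + 0.0838 × 11.1) = 0.468 / 1.930 = 0.2425.
Q·(S₀ − S) = 1630 × (634 − 16.0) × 10⁻³ = 1007 kg/d removed.
Net sludge production P_X = 0.2425 × 1007 = 244.2 kg VSS/d.
R_O = Q·(S₀ − S) − 1.42·P_X = 1007 − 1.42 × 244.2 = 660.5 kg O₂/d.

R_O ≈ 661 kg O₂/d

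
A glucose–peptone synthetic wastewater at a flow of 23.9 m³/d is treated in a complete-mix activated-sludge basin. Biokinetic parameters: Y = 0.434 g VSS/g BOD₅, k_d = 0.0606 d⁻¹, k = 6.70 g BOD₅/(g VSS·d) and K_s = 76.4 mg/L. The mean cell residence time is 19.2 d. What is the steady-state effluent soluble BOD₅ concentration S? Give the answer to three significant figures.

From the Monod/SRT balance for a CMAS, S = K_s·(1+k_d θ_c)/[θ_c·(Y k − k_d) − 1] = 76.4 × (1 + 0.0606 × 19.2) / [19.2 × (0.434 × 6.70 − 0.0606) − 1] = 165.3 / 53.67 = 3.080 mg/L.

S ≈ 3.08 mg/L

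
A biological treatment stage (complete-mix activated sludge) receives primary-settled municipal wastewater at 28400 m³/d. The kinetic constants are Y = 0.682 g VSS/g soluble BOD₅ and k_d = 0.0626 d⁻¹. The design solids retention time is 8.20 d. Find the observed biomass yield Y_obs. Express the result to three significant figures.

Y_obs ≈ 0.451 g VSS/g soluble BOD₅

Correct the yield for decay: Y_obs = Y/(1 + k_d θ_c) = 0.682 / (1 + 0.0626 × 8.20) = 0.682 / 1.513 = 0.4507.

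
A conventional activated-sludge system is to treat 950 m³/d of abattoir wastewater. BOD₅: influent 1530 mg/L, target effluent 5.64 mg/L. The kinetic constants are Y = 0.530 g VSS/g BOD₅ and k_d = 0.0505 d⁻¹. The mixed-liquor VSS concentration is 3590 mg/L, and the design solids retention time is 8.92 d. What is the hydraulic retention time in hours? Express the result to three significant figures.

Rearranging the biomass balance for a CMAS with decay, V = Y·Q·ΔS·θ_c / [X·(1+k_d θ_c)] = 0.530 × 950 × (1530 − 5.64) × 8.92 / [3590 × (1 + 0.0505 × 8.92)] = 6.85×10^6 / 5207 = 1315 m³.
HRT = V/Q = 1315 m³ / 950 m³·d⁻¹ = 1.384 d × 24 = 33.22 h.

τ ≈ 33.2 h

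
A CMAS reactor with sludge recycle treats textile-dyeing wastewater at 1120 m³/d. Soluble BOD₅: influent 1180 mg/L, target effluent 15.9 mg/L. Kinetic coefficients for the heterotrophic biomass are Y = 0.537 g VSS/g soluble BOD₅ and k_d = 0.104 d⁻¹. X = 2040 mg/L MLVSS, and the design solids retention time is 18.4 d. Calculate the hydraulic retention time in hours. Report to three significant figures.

Steady-state biomass mass balance: V·X·(1 + k_d·θ_c) = Y·Q·(S₀ − S)·θ_c, so V = 0.537 × 1120 × (1180 − 15.9) × 18.4 / [2040 × (1 + 0.104 × 18.4)] = 1.29×10^7 / 5944 = 2167 m³.
τ = V/Q = 2167/1120 = 1.935 d, or 46.44 h.

τ ≈ 46.4 h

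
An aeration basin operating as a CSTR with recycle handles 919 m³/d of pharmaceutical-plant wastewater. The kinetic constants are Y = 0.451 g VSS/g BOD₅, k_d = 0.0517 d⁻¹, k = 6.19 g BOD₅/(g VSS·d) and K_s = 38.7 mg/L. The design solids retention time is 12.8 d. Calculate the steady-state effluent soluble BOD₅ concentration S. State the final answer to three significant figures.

For a completely mixed reactor with recycle the Lawrence–McCarty relation gives S = K_s·(1 + k_d·θ_c) / [θ_c·(Y·k − k_d) − 1] = 38.7 × (1 + 0.0517 × 12.8) / [12.8 × (0.451 × 6.19 − 0.0517) − 1] = 64.31 / 34.07 = 1.887 mg/L.

S ≈ 1.89 mg/L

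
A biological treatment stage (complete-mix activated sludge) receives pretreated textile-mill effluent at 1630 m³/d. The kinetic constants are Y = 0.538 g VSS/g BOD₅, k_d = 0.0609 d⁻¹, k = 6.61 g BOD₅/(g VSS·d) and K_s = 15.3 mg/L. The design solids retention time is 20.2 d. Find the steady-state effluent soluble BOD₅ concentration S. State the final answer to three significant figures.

S ≈ 0.490 mg/L

For a completely mixed reactor with recycle the Lawrence–McCarty relation gives S = K_s·(1 + k_d·θ_c) / [θ_c·(Y·k − k_d) − 1] = 15.3 × (1 + 0.0609 × 20.2) / [20.2 × (0.538 × 6.61 − 0.0609) − 1] = 34.12 / 69.60 = 0.4902 mg/L.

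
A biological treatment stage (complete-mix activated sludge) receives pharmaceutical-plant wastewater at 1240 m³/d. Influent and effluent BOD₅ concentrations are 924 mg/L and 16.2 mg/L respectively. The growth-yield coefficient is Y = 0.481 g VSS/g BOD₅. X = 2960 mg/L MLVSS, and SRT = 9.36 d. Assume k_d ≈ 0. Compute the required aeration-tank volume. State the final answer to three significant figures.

V ≈ 1710 m³

V·X = Y·Q·ΔS·θ_c gives V = 0.481 × 1240 × (924 − 16.2) × 9.36 / 2960 = 1712 m³.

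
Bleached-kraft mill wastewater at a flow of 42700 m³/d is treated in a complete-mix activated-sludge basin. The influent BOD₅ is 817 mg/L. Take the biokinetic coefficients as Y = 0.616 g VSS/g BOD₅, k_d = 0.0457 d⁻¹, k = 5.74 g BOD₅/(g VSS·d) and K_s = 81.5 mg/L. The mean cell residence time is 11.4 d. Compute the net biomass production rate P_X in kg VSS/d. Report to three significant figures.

P_X ≈ 14100 kg VSS/d

From the Monod/SRT balance for a CMAS, S = K_s·(1+k_d θ_c)/[θ_c·(Y k − k_d) − 1] = 81.5 × (1 + 0.0457 × 11.4) / [11.4 × (0.616 × 5.74 − 0.0457) − 1] = 124.0 / 38.79 = 3.196 mg/L.
The observed yield is Y_obs = Y/(1 + k_d·θ_c) = 0.616 / (1 + 0.0457 × 11.4) = 0.616 / 1.521 = 0.4050 g VSS per g BOD₅ removed.
ΔS = 817 − 3.20 = 813.8 mg/L, so the substrate removal rate is 42700 × 813.8/1000 = 34749 kg BOD₅/d.
Biomass produced: P_X = Y_obs·Q·ΔS = 0.4050 × 34749 ≈ 14074 kg VSS/d.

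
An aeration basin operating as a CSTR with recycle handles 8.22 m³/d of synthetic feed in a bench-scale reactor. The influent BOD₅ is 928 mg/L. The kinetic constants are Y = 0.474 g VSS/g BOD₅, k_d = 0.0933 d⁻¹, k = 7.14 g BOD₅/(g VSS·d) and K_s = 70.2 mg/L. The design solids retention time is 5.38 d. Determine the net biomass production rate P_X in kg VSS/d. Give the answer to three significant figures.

P_X ≈ 2.39 kg VSS/d

Effluent substrate depends only on kinetics and SRT: S = K_s(1 + k_d θ_c) / [θ_c(Yk − k_d) − 1] = 70.2 × (1 + 0.0933 × 5.38) / [5.38 × (0.474 × 7.14 − 0.0933) − 1] = 105.4 / 16.71 = 6.311 mg/L.
The observed yield is Y_obs = Y/(1 + k_d·θ_c) = 0.474 / (1 + 0.0933 × 5.38) = 0.474 / 1.502 = 0.3156 g VSS per g BOD₅ removed.
Q·(S₀ − S) = 8.22 × (928 − 6.31) × 10⁻³ = 7.576 kg/d removed.
So the net sludge growth is P_X = 0.3156 × 7.576 = 2.391 kg VSS/d.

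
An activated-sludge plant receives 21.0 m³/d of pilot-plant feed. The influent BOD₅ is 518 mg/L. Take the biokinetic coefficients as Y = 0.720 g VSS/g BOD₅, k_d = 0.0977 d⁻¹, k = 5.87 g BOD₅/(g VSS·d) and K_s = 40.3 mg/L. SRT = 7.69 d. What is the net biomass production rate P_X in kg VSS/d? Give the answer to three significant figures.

P_X ≈ 4.45 kg VSS/d

Effluent substrate depends only on kinetics and SRT: S = K_s(1 + k_d θ_c) / [θ_c(Yk − k_d) − 1] = 40.3 × (1 + 0.0977 × 7.69) / [7.69 × (0.720 × 5.87 − 0.0977) − 1] = 70.58 / 30.75 = 2.295 mg/L.
The observed yield is Y_obs = Y/(1 + k_d·θ_c) = 0.720 / (1 + 0.0977 × 7.69) = 0.720 / 1.751 = 0.4111 g VSS per g BOD₅ removed.
Mass of BOD₅ removed per day: Q(S₀ − S) = 21.0 × 515.7 g/m³ = 10.83 kg/d.
Biomass produced: P_X = Y_obs·Q·ΔS = 0.4111 × 10.83 ≈ 4.452 kg VSS/d.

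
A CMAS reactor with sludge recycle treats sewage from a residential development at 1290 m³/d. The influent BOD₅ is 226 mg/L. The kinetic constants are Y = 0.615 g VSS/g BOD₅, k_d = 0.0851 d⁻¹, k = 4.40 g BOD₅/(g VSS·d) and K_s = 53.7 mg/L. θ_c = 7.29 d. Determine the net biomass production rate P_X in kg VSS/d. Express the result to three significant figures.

For a completely mixed reactor with recycle the Lawrence–McCarty relation gives S = K_s·(1 + k_d·θ_c) / [θ_c·(Y·k − k_d) − 1] = 53.7 × (1 + 0.0851 × 7.29) / [7.29 × (0.615 × 4.40 − 0.0851) − 1] = 87.01 / 18.11 = 4.806 mg/L.
Y_obs = Y / (1 + k_d θ_c) = 0.615 / (1 + 0.0851 × 7.29) = 0.615 / 1.620 = 0.3795.
Q·(S₀ − S) = 1290 × (226 − 4.81) × 10⁻³ = 285.3 kg/d removed.
Biomass produced: P_X = Y_obs·Q·ΔS = 0.3795 × 285.3 ≈ 108.3 kg VSS/d.

P_X ≈ 108 kg VSS/d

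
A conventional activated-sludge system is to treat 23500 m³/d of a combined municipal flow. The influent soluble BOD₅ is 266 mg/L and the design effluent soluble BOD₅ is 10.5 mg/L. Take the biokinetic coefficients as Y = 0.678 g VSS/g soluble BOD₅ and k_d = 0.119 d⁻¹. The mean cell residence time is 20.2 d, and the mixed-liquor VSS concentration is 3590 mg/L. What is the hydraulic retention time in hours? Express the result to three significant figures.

τ ≈ 6.87 h

Steady-state biomass mass balance: V·X·(1 + k_d·θ_c) = Y·Q·(S₀ − S)·θ_c, so V = 0.678 × 23500 × (266 − 10.5) × 20.2 / [3590 × (1 + 0.119 × 20.2)] = 8.22×10^7 / 12220 = 6729 m³.
τ = V/Q = 6729/23500 = 0.2864 d, or 6.873 h.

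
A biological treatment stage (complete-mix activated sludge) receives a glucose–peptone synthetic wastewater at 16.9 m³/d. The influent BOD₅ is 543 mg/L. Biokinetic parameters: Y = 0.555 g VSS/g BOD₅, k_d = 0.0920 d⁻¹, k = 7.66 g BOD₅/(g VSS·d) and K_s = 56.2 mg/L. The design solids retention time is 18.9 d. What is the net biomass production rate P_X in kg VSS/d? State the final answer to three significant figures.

From the Monod/SRT balance for a CMAS, S = K_s·(1+k_d θ_c)/[θ_c·(Y k − k_d) − 1] = 56.2 × (1 + 0.0920 × 18.9) / [18.9 × (0.555 × 7.66 − 0.0920) − 1] = 153.9 / 77.61 = 1.983 mg/L.
Y_obs = Y / (1 + k_d θ_c) = 0.555 / (1 + 0.0920 × 18.9) = 0.555 / 2.739 = 0.2026.
Substrate removed = Q·(S₀ − S) = 16.9 m³/d × (543 − 1.98) g/m³ = 9.14×10^3 g/d = 9.143 kg/d.
So the net sludge growth is P_X = 0.2026 × 9.143 = 1.853 kg VSS/d.

P_X ≈ 1.85 kg VSS/d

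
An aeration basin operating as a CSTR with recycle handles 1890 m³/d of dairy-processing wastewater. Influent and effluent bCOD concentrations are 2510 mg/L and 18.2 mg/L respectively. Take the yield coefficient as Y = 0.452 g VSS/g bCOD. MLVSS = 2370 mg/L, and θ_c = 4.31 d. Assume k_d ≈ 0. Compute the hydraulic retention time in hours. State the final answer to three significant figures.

With k_d = 0 the design equation reduces to V = Y Q (S₀−S) θ_c / X = 0.452 × 1890 × (2510 − 18.2) × 4.31 / 2370 = 3871 m³.
Hydraulic retention time τ = V/Q = 3871 / 1890 = 2.048 d = 49.16 h.

τ ≈ 49.2 h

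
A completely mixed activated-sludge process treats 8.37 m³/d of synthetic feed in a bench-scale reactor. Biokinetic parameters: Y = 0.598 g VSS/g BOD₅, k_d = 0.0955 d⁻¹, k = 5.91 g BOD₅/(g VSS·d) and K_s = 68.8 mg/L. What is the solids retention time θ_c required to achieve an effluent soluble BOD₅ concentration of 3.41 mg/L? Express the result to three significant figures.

θ_c ≈ 14.0 d

At the target effluent, Y k S/(K_s+S) = 0.598×5.91×3.41/72.21 = 0.1669 d⁻¹.
θ_c = 1/(μ − k_d) = 1/(0.1669 − 0.0955) = 1/0.07140 = 14.01 d.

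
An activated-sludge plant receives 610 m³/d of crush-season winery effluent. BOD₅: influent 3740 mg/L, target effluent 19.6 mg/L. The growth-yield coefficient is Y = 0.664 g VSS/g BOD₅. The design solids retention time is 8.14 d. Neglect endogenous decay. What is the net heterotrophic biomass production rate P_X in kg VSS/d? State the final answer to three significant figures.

No decay correction is needed, so Y_obs = Y = 0.664.
ΔS = 3740 − 19.6 = 3720 mg/L, so the substrate removal rate is 610 × 3720/1000 = 2269 kg BOD₅/d.
So the net sludge growth is P_X = 0.6640 × 2269 = 1507 kg VSS/d.

P_X ≈ 1510 kg VSS/d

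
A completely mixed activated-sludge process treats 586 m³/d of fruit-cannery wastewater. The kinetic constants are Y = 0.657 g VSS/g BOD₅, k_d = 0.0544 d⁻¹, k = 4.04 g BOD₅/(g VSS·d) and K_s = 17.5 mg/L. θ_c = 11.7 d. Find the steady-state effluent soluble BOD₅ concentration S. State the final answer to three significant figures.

S ≈ 0.973 mg/L

For a completely mixed reactor with recycle the Lawrence–McCarty relation gives S = K_s·(1 + k_d·θ_c) / [θ_c·(Y·k − k_d) − 1] = 17.5 × (1 + 0.0544 × 11.7) / [11.7 × (0.657 × 4.04 − 0.0544) − 1] = 28.64 / 29.42 = 0.9735 mg/L.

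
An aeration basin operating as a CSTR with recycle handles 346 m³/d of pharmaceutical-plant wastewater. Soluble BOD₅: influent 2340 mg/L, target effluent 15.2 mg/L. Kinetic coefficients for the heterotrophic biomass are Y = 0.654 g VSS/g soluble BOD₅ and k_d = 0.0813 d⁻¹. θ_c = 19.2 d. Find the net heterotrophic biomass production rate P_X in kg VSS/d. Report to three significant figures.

P_X ≈ 205 kg VSS/d

Y_obs = Y / (1 + k_d θ_c) = 0.654 / (1 + 0.0813 × 19.2) = 0.654 / 2.561 = 0.2554.
Substrate removed = Q·(S₀ − S) = 346 m³/d × (2340 − 15.2) g/m³ = 8.04×10^5 g/d = 804.4 kg/d.
So the net sludge growth is P_X = 0.2554 × 804.4 = 205.4 kg VSS/d.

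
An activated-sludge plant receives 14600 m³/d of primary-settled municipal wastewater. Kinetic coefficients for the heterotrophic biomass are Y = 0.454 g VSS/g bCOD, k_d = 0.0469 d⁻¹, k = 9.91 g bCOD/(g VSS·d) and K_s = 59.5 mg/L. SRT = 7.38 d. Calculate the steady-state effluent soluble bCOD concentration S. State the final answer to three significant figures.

For a completely mixed reactor with recycle the Lawrence–McCarty relation gives S = K_s·(1 + k_d·θ_c) / [θ_c·(Y·k − k_d) − 1] = 59.5 × (1 + 0.0469 × 7.38) / [7.38 × (0.454 × 9.91 − 0.0469) − 1] = 80.09 / 31.86 = 2.514 mg/L.

S ≈ 2.51 mg/L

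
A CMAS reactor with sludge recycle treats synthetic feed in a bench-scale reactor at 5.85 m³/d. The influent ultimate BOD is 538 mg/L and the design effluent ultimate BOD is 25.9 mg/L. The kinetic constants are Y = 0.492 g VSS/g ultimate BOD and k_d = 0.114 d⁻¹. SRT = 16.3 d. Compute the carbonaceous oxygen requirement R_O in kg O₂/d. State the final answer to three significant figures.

R_O ≈ 2.26 kg O₂/d

Correct the yield for decay: Y_obs = Y/(1 + k_d θ_c) = 0.492 / (1 + 0.114 × 16.3) = 0.492 / 2.858 = 0.1721.
Substrate removed = Q·(S₀ − S) = 5.85 m³/d × (538 − 25.9) g/m³ = 3×10^3 g/d = 2.996 kg/d.
Biomass synthesised: P_X = Y_obs × 2.996 = 0.5157 kg VSS/d.
Carbonaceous O₂ demand = substrate oxidised − cell-mass equivalent = 2.996 − 1.42 × 0.5157 = 2.264 kg O₂/d.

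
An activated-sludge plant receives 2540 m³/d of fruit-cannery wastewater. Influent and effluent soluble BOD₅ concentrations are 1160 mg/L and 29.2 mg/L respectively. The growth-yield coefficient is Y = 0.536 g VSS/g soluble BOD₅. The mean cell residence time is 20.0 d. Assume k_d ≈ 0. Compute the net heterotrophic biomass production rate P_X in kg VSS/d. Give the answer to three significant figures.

Since k_d ≈ 0, Y_obs = Y = 0.536 g VSS/g soluble BOD₅.
Substrate removed = Q·(S₀ − S) = 2540 m³/d × (1160 − 29.2) g/m³ = 2.87×10^6 g/d = 2872 kg/d.
So the net sludge growth is P_X = 0.5360 × 2872 = 1540 kg VSS/d.

P_X ≈ 1540 kg VSS/d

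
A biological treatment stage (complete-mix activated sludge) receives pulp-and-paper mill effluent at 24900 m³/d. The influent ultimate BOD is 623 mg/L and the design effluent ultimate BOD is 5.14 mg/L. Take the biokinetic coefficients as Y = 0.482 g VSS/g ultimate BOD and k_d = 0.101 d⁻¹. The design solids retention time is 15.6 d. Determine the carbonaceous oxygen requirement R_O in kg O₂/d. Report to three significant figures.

The observed yield is Y_obs = Y/(1 + k_d·θ_c) = 0.482 / (1 + 0.101 × 15.6) = 0.482 / 2.576 = 0.1871 g VSS per g ultimate BOD removed.
Q·(S₀ − S) = 24900 × (623 − 5.14) × 10⁻³ = 15385 kg/d removed.
Net sludge production P_X = 0.1871 × 15385 = 2879 kg VSS/d.
R_O = Q·ΔS − 1.42 P_X = 15385 − 4088 = 11296 kg O₂/d.

R_O ≈ 11300 kg O₂/d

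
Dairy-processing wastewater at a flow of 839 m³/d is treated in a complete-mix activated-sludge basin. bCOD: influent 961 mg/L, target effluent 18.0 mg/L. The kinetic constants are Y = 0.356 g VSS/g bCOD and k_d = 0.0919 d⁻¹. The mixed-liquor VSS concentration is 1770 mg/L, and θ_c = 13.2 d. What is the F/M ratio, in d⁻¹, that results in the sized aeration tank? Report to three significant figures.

Steady-state biomass mass balance: V·X·(1 + k_d·θ_c) = Y·Q·(S₀ − S)·θ_c, so V = 0.356 × 839 × (961 − 18.0) × 13.2 / [1770 × (1 + 0.0919 × 13.2)] = 3.72×10^6 / 3917 = 949.1 m³.
F/M = applied load / biomass = Q·S₀/(V·X) = 839 × 961 / (949.1 × 1770) = 0.4799 d⁻¹.

F/M ≈ 0.480 d⁻¹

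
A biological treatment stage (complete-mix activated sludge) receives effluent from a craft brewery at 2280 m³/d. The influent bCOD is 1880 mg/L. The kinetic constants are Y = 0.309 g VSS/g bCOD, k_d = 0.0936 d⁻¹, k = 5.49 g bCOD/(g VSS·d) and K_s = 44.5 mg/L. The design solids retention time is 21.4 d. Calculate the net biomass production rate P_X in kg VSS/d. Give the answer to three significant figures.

For a completely mixed reactor with recycle the Lawrence–McCarty relation gives S = K_s·(1 + k_d·θ_c) / [θ_c·(Y·k − k_d) − 1] = 44.5 × (1 + 0.0936 × 21.4) / [21.4 × (0.309 × 5.49 − 0.0936) − 1] = 133.6 / 33.30 = 4.013 mg/L.
Correct the yield for decay: Y_obs = Y/(1 + k_d θ_c) = 0.309 / (1 + 0.0936 × 21.4) = 0.309 / 3.003 = 0.1029.
Q·(S₀ − S) = 2280 × (1880 − 4.01) × 10⁻³ = 4277 kg/d removed.
So the net sludge growth is P_X = 0.1029 × 4277 = 440.1 kg VSS/d.

P_X ≈ 440 kg VSS/d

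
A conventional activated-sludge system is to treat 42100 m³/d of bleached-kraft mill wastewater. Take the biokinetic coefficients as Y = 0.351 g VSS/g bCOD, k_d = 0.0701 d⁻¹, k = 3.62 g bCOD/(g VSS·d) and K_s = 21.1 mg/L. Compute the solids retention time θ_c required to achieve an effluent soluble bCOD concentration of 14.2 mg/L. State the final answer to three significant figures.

θ_c ≈ 2.27 d

At the target effluent, Y k S/(K_s+S) = 0.351×3.62×14.2/35.30 = 0.5111 d⁻¹.
θ_c = 1/(μ − k_d) = 1/(0.5111 − 0.0701) = 1/0.4410 = 2.267 d.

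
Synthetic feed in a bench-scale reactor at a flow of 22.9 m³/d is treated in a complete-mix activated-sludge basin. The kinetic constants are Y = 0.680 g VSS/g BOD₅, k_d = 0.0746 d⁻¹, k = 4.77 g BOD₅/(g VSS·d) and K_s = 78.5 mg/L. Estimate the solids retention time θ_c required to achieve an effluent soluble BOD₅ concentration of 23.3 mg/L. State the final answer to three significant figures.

θ_c ≈ 1.50 d

Specific growth rate at S = 23.3 mg/L: μ = YkS/(K_s+S) = 0.680·4.77·23.3/(78.5+23.3) = 0.7424 d⁻¹.
Then 1/θ_c = μ − k_d = 0.7424 − 0.0746 = 0.6678 d⁻¹, giving θ_c = 1.497 d.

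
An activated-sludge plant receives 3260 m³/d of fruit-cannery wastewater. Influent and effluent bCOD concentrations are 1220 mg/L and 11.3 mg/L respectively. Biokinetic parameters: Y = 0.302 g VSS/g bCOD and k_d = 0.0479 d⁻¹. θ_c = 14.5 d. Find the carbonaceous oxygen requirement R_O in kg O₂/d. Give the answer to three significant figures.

Y_obs = Y / (1 + k_d θ_c) = 0.302 / (1 + 0.0479 × 14.5) = 0.302 / 1.695 = 0.1782.
Mass of bCOD removed per day: Q(S₀ − S) = 3260 × 1209 g/m³ = 3940 kg/d.
Biomass synthesised: P_X = Y_obs × 3940 = 702.2 kg VSS/d.
Carbonaceous O₂ demand = substrate oxidised − cell-mass equivalent = 3940 − 1.42 × 702.2 = 2943 kg O₂/d.

R_O ≈ 2940 kg O₂/d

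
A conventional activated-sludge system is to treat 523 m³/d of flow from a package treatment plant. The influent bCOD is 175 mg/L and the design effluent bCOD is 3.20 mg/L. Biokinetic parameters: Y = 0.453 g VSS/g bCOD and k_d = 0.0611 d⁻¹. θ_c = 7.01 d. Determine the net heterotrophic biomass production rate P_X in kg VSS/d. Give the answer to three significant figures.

P_X ≈ 28.5 kg VSS/d

The observed yield is Y_obs = Y/(1 + k_d·θ_c) = 0.453 / (1 + 0.0611 × 7.01) = 0.453 / 1.428 = 0.3172 g VSS per g bCOD removed.
ΔS = 175 − 3.20 = 171.8 mg/L, so the substrate removal rate is 523 × 171.8/1000 = 89.85 kg bCOD/d.
Net biomass production P_X = Y_obs × Q·(S₀ − S) = 0.3172 × 89.85 = 28.50 kg VSS/d.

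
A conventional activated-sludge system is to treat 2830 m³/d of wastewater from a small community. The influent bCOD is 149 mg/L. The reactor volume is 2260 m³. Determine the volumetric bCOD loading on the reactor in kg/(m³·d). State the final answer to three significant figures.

L_v ≈ 0.187 kg bCOD/(m³·d)

Applied bCOD load per unit volume = Q·S₀/V = (2830 × 149/1000)/2260 = 0.1866 kg bCOD·m⁻³·d⁻¹.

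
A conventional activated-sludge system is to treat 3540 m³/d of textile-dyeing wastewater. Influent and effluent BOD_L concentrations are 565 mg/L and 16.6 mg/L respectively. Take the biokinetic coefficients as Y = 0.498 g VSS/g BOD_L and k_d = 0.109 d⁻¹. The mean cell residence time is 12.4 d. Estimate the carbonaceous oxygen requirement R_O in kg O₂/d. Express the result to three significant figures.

R_O ≈ 1360 kg O₂/d

Observed yield with endogenous decay: Y_obs = Y / (1 + k_d·θ_c) = 0.498 / (1 + 0.109 × 12.4) = 0.498 / 2.352 = 0.2118 g VSS/g BOD_L.
Mass of BOD_L removed per day: Q(S₀ − S) = 3540 × 548.4 g/m³ = 1941 kg/d.
Biomass synthesised: P_X = Y_obs × 1941 = 411.1 kg VSS/d.
R_O = Q·(S₀ − S) − 1.42·P_X = 1941 − 1.42 × 411.1 = 1358 kg O₂/d.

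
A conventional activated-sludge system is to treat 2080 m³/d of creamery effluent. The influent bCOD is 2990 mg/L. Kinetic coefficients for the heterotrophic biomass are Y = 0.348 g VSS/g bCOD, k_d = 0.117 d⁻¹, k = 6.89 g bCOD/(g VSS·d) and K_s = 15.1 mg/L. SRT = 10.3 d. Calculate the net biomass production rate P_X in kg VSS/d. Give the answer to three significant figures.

From the Monod/SRT balance for a CMAS, S = K_s·(1+k_d θ_c)/[θ_c·(Y k − k_d) − 1] = 15.1 × (1 + 0.117 × 10.3) / [10.3 × (0.348 × 6.89 − 0.117) − 1] = 33.30 / 22.49 = 1.480 mg/L.
Y_obs = Y / (1 + k_d θ_c) = 0.348 / (1 + 0.117 × 10.3) = 0.348 / 2.205 = 0.1578.
ΔS = 2990 − 1.48 = 2989 mg/L, so the substrate removal rate is 2080 × 2989/1000 = 6216 kg bCOD/d.
Net biomass production P_X = Y_obs × Q·(S₀ − S) = 0.1578 × 6216 = 981.0 kg VSS/d.

P_X ≈ 981 kg VSS/d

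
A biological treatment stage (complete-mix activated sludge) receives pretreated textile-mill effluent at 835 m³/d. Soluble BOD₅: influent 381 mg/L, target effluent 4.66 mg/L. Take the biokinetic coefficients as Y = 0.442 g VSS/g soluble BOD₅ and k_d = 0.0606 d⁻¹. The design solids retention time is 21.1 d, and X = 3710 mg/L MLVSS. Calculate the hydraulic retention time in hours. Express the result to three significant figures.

Rearranging the biomass balance for a CMAS with decay, V = Y·Q·ΔS·θ_c / [X·(1+k_d θ_c)] = 0.442 × 835 × (381 − 4.66) × 21.1 / [3710 × (1 + 0.0606 × 21.1)] = 2.93×10^6 / 8454 = 346.7 m³.
Hydraulic retention time τ = V/Q = 346.7 / 835 = 0.4152 d = 9.964 h.

τ ≈ 9.96 h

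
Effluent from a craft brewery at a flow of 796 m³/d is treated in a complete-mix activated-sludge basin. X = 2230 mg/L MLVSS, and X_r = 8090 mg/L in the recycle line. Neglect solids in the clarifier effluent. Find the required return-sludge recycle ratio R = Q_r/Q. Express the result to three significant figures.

R ≈ 0.381

Mass balance around the secondary clarifier (neglecting effluent solids): R = X / (X_r − X) = 2230 / (8090 − 2230) = 0.3805.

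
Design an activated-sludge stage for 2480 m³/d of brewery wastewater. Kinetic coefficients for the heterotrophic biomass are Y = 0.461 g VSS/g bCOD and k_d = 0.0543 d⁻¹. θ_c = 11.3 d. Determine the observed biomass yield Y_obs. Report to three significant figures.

Correct the yield for decay: Y_obs = Y/(1 + k_d θ_c) = 0.461 / (1 + 0.0543 × 11.3) = 0.461 / 1.614 = 0.2857.

Y_obs ≈ 0.286 g VSS/g bCOD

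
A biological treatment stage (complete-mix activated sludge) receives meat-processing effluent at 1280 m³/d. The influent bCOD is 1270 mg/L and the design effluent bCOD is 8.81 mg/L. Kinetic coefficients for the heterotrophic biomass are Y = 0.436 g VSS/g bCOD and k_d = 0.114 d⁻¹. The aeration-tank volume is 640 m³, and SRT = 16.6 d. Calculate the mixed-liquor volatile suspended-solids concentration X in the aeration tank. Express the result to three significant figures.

X = Y·Q·ΔS·θ_c / [V·(1 + k_d θ_c)] = 0.436 × 1280 × (1270 − 8.81) × 16.6 / [640 × (1 + 0.114 × 16.6)] = 6312 mg/L.

X ≈ 6310 mg/L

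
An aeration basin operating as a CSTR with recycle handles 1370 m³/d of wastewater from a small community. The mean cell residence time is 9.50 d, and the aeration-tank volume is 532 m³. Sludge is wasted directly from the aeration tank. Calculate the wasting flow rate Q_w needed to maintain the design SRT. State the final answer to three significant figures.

With mixed-liquor wasting, θ_c = V/Q_w, so Q_w = V/θ_c = 532.0/9.50 = 56.00 m³/d.

Q_w ≈ 56.0 m³/d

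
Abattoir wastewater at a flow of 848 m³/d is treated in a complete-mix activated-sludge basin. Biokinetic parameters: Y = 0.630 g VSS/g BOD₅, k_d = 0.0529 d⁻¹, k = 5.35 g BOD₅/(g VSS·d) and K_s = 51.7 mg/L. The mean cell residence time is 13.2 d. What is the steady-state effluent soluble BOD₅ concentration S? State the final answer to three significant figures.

From the Monod/SRT balance for a CMAS, S = K_s·(1+k_d θ_c)/[θ_c·(Y k − k_d) − 1] = 51.7 × (1 + 0.0529 × 13.2) / [13.2 × (0.630 × 5.35 − 0.0529) − 1] = 87.80 / 42.79 = 2.052 mg/L.

S ≈ 2.05 mg/L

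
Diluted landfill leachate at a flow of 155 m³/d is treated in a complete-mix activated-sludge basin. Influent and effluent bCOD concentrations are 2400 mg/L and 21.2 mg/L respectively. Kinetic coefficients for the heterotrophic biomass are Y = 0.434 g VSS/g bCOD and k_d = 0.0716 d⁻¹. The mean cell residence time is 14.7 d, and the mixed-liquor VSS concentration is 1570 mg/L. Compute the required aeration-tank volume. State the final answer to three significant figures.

Rearranging the biomass balance for a CMAS with decay, V = Y·Q·ΔS·θ_c / [X·(1+k_d θ_c)] = 0.434 × 155 × (2400 − 21.2) × 14.7 / [1570 × (1 + 0.0716 × 14.7)] = 2.35×10^6 / 3222 = 730.0 m³.

V ≈ 730 m³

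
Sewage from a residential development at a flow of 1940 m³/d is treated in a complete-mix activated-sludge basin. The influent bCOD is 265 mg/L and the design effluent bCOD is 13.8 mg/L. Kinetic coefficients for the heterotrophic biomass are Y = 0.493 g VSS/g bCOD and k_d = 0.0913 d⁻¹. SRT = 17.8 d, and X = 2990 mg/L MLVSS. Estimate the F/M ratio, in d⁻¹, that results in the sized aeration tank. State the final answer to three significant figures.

Steady-state biomass mass balance: V·X·(1 + k_d·θ_c) = Y·Q·(S₀ − S)·θ_c, so V = 0.493 × 1940 × (265 − 13.8) × 17.8 / [2990 × (1 + 0.0913 × 17.8)] = 4.28×10^6 / 7849 = 544.8 m³.
F/M = applied load / biomass = Q·S₀/(V·X) = 1940 × 265 / (544.8 × 2990) = 0.3156 d⁻¹.

F/M ≈ 0.316 d⁻¹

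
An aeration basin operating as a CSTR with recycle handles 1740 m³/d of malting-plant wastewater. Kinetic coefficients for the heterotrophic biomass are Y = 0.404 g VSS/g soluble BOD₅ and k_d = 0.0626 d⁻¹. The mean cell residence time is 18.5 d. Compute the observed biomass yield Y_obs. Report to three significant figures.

Y_obs = Y / (1 + k_d θ_c) = 0.404 / (1 + 0.0626 × 18.5) = 0.404 / 2.158 = 0.1872.

Y_obs ≈ 0.187 g VSS/g soluble BOD₅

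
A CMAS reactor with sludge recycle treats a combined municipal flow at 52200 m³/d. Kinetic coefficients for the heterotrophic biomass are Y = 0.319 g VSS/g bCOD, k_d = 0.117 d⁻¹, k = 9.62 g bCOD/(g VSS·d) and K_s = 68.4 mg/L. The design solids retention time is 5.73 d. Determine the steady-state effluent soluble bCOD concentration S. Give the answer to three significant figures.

Effluent substrate depends only on kinetics and SRT: S = K_s(1 + k_d θ_c) / [θ_c(Yk − k_d) − 1] = 68.4 × (1 + 0.117 × 5.73) / [5.73 × (0.319 × 9.62 − 0.117) − 1] = 114.3 / 15.91 = 7.180 mg/L.

S ≈ 7.18 mg/L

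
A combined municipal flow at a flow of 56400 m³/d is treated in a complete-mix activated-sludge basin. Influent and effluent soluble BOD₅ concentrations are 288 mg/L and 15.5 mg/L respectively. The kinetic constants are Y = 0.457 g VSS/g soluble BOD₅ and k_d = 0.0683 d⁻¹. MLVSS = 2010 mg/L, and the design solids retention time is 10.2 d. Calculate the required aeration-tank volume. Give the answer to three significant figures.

Steady-state biomass mass balance: V·X·(1 + k_d·θ_c) = Y·Q·(S₀ − S)·θ_c, so V = 0.457 × 56400 × (288 − 15.5) × 10.2 / [2010 × (1 + 0.0683 × 10.2)] = 7.16×10^7 / 3410 = 21007 m³.

V ≈ 21000 m³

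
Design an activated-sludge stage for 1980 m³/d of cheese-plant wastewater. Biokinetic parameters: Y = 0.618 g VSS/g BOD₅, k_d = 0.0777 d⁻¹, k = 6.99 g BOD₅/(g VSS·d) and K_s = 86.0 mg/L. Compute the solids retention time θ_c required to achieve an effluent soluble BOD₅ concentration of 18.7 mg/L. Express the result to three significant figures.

Specific growth rate at S = 18.7 mg/L: μ = YkS/(K_s+S) = 0.618·6.99·18.7/(86.0+18.7) = 0.7715 d⁻¹.
1/θ_c = 0.7715 − 0.0777 = 0.6938 d⁻¹, so θ_c = 1.441 d.

θ_c ≈ 1.44 d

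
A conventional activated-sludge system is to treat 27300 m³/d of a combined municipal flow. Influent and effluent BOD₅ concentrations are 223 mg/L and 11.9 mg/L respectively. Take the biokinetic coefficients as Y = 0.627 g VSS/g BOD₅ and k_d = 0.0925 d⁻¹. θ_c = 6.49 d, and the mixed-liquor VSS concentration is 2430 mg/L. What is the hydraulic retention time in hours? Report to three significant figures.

Rearranging the biomass balance for a CMAS with decay, V = Y·Q·ΔS·θ_c / [X·(1+k_d θ_c)] = 0.627 × 27300 × (223 − 11.9) × 6.49 / [2430 × (1 + 0.0925 × 6.49)] = 2.35×10^7 / 3889 = 6030 m³.
HRT = V/Q = 6030 m³ / 27300 m³·d⁻¹ = 0.2209 d × 24 = 5.301 h.

τ ≈ 5.30 h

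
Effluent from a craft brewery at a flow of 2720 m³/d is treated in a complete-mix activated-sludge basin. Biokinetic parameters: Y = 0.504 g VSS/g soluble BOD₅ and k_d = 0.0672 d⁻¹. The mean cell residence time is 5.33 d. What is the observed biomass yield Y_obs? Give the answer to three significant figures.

Y_obs = Y / (1 + k_d θ_c) = 0.504 / (1 + 0.0672 × 5.33) = 0.504 / 1.358 = 0.3711.

Y_obs ≈ 0.371 g VSS/g soluble BOD₅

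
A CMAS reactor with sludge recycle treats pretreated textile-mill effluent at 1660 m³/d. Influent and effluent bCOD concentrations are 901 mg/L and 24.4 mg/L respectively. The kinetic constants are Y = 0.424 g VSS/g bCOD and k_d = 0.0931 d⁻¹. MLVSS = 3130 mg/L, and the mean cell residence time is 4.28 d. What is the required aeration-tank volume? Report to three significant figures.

V ≈ 603 m³

Rearranging the biomass balance for a CMAS with decay, V = Y·Q·ΔS·θ_c / [X·(1+k_d θ_c)] = 0.424 × 1660 × (901 − 24.4) × 4.28 / [3130 × (1 + 0.0931 × 4.28)] = 2.64×10^6 / 4377 = 603.3 m³.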